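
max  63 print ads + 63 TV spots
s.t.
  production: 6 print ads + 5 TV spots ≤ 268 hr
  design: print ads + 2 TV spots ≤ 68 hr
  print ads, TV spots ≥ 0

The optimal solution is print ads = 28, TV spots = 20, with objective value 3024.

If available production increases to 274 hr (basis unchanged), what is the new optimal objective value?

At the optimum: production uses 268 of 268 (binding); design uses 68 of 68 (binding).
The binding rows give the dual system: 6·y_production + 1·y_design = 63 and 5·y_production + 2·y_design = 63.
→ y_production = 9 and y_design = 9.
Δz = y_production·Δb = 9 × (6) = 54, so new z* = 3024 + 54 = 3078.

3078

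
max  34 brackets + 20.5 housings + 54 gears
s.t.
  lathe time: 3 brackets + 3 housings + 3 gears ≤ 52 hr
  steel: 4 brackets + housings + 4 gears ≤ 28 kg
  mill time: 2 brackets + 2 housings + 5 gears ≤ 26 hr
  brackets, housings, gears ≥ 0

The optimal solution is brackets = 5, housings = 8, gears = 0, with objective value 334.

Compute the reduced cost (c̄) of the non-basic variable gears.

Binding: steel and mill time. Non-binding: lathe time (13 unused).
By complementary slackness, y = 0 for the non-binding constraint.
From A_Bᵀ y = c: 4·y_steel + 2·y_mill time = 34; 1·y_steel + 2·y_mill time = 20.5.
→ y_steel = 4.5 and y_mill time = 8.
Reduced cost of gears: c₃ − yᵀa₃ = 54 − (4.5·4 + 8·5) = 54 − 58 = -4.

-4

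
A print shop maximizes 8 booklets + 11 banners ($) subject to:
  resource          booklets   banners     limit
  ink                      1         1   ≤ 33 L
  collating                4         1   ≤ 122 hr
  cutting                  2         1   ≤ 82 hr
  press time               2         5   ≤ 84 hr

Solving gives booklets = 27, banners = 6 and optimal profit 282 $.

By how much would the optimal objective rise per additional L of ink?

At the optimum: ink uses 33 of 33 (binding); collating uses 114 of 122 (slack = 8); cutting uses 60 of 82 (slack = 22); press time uses 84 of 84 (binding).
Since collating, cutting are not tight, their duals are 0.
From A_Bᵀ y = c: 1·y_ink + 2·y_press time = 8; 1·y_ink + 5·y_press time = 11.
Solving: y_ink = 6, y_press time = 1.
Shadow price of ink = 6.

6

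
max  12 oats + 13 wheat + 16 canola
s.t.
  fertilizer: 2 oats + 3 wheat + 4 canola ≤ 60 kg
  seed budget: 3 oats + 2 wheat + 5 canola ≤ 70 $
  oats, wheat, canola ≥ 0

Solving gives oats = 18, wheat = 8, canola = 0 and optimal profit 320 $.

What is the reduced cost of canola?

At the optimum: fertilizer uses 60 of 60 (binding); seed budget uses 70 of 70 (binding).
From A_Bᵀ y = c: 2·y_fertilizer + 3·y_seed budget = 12; 3·y_fertilizer + 2·y_seed budget = 13.
Solving: y_fertilizer = 3, y_seed budget = 2.
Reduced cost of canola: c₃ − yᵀa₃ = 16 − (3·4 + 2·5) = 16 − 22 = -6.

-6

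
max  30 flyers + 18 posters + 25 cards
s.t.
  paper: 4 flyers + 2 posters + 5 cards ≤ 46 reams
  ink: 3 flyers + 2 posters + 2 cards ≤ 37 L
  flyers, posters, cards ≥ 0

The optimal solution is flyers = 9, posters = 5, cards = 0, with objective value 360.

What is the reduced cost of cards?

At the optimum: paper uses 46 of 46 (binding); ink uses 37 of 37 (binding).
From A_Bᵀ y = c: 4·y_paper + 3·y_ink = 30; 2·y_paper + 2·y_ink = 18.
This yields shadow prices y_paper = 3, y_ink = 6.
Reduced cost of cards: c₃ − yᵀa₃ = 25 − (3·5 + 6·2) = 25 − 27 = -2.

-2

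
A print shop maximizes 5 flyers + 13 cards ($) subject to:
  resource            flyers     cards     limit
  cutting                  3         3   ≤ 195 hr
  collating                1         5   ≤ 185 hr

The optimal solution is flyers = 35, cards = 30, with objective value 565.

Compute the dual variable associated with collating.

2

Check each constraint at x*: cutting 195/195 (tight); collating 185/185 (tight).
Dual feasibility on the basic columns requires 3·y_cutting + 1·y_collating = 5, 3·y_cutting + 5·y_collating = 13.
→ y_cutting = 1 and y_collating = 2.
Shadow price of collating = 2.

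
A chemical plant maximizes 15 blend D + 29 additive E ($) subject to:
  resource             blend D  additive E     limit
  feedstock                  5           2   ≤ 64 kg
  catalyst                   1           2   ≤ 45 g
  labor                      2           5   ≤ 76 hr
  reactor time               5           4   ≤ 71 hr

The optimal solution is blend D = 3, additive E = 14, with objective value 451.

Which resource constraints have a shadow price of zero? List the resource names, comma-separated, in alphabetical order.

feedstock: 43/64 (slack 21)
catalyst: 31/45 (slack 14)
labor: 76/76 (binding)
reactor time: 71/71 (binding)
By complementary slackness, a constraint with positive slack has shadow price 0 → catalyst, feedstock.

catalyst, feedstock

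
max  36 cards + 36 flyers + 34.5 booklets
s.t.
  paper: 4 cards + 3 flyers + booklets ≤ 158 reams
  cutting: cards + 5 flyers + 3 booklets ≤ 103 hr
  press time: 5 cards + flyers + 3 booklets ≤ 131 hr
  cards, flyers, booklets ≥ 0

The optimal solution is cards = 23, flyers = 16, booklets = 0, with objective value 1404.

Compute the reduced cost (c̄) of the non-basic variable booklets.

Binding: cutting and press time. Non-binding: paper (18 unused).
Since paper is not tight, its dual is 0.
The binding rows give the dual system: 1·y_cutting + 5·y_press time = 36 and 5·y_cutting + 1·y_press time = 36.
This yields shadow prices y_cutting = 6, y_press time = 6.
Reduced cost of booklets: c₃ − yᵀa₃ = 34.5 − (6·3 + 6·3) = 34.5 − 36 = -1.5.

-1.5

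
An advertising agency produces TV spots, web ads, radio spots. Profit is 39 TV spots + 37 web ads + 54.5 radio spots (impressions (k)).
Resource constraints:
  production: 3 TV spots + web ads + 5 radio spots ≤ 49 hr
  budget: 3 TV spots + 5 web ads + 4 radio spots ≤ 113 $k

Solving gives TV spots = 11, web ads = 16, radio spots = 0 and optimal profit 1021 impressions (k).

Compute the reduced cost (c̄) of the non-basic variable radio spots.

-4.5

Check each constraint at x*: production 49/49 (tight); budget 113/113 (tight).
The binding rows give the dual system: 3·y_production + 3·y_budget = 39 and 1·y_production + 5·y_budget = 37.
This yields shadow prices y_production = 7, y_budget = 6.
Reduced cost of radio spots: c₃ − yᵀa₃ = 54.5 − (7·5 + 6·4) = 54.5 − 59 = -4.5.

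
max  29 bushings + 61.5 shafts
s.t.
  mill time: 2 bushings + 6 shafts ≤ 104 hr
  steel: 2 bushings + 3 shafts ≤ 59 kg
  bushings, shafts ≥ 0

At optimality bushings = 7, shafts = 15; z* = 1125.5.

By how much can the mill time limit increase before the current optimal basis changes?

Binding constraints: mill time, steel. The basis is B = [[2,6],[2,3]] with det -6.
Per unit increase in mill time, x* moves by d = (-0.5, 0.3333).
The basis stays optimal until bushings reaches 0; allowable increase = 14 hr.

14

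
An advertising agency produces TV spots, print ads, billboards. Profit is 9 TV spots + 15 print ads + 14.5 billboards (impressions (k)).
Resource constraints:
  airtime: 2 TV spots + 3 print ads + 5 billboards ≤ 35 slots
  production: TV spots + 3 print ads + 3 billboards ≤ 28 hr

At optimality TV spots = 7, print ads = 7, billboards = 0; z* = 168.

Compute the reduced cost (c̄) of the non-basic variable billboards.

-8.5

At the optimum: airtime uses 35 of 35 (binding); production uses 28 of 28 (binding).
From A_Bᵀ y = c: 2·y_airtime + 1·y_production = 9; 3·y_airtime + 3·y_production = 15.
Solving: y_airtime = 4, y_production = 1.
Reduced cost of billboards: c₃ − yᵀa₃ = 14.5 − (4·5 + 1·3) = 14.5 − 23 = -8.5.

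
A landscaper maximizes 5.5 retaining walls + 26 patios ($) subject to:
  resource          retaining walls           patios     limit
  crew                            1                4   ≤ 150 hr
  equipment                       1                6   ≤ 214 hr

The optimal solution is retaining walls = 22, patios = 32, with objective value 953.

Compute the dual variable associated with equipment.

At the optimum: crew uses 150 of 150 (binding); equipment uses 214 of 214 (binding).
From A_Bᵀ y = c: 1·y_crew + 1·y_equipment = 5.5; 4·y_crew + 6·y_equipment = 26.
Solving: y_crew = 3.5, y_equipment = 2.
Shadow price of equipment = 2.

2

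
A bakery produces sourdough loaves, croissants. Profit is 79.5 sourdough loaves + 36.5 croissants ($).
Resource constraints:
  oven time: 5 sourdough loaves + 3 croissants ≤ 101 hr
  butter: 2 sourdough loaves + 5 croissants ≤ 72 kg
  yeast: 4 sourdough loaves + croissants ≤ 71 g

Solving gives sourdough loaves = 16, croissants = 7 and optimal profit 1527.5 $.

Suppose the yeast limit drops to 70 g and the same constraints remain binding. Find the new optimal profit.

1519.5

Binding: oven time and yeast. Non-binding: butter (5 unused).
Since butter is not tight, its dual is 0.
Dual feasibility on the basic columns requires 5·y_oven time + 4·y_yeast = 79.5, 3·y_oven time + 1·y_yeast = 36.5.
→ y_oven time = 9.5 and y_yeast = 8.
Δz = y_yeast·Δb = 8 × (-1) = -8, so new z* = 1527.5 − 8 = 1519.5.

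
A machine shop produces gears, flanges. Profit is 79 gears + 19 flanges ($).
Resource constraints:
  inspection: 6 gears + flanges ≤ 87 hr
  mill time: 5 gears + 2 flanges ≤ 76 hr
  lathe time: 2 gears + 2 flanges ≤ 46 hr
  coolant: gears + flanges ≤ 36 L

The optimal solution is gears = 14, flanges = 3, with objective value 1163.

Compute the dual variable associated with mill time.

5

Binding: inspection and mill time. Non-binding: lathe time (12 unused), coolant (19 unused).
Slack constraints have shadow price 0 (complementary slackness).
Dual feasibility on the basic columns requires 6·y_inspection + 5·y_mill time = 79, 1·y_inspection + 2·y_mill time = 19.
This yields shadow prices y_inspection = 9, y_mill time = 5.
Shadow price of mill time = 5.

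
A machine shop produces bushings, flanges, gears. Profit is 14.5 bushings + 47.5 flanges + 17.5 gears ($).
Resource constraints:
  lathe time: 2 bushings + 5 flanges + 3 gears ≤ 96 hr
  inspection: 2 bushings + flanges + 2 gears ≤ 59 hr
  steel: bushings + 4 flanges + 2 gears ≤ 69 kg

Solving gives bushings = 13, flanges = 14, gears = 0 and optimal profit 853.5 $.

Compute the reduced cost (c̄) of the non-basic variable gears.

-8

At the optimum: lathe time uses 96 of 96 (binding); inspection uses 40 of 59 (slack = 19); steel uses 69 of 69 (binding).
Slack constraints have shadow price 0 (complementary slackness).
The binding rows give the dual system: 2·y_lathe time + 1·y_steel = 14.5 and 5·y_lathe time + 4·y_steel = 47.5.
Solving: y_lathe time = 3.5, y_steel = 7.5.
Reduced cost of gears: c₃ − yᵀa₃ = 17.5 − (3.5·3 + 7.5·2) = 17.5 − 25.5 = -8.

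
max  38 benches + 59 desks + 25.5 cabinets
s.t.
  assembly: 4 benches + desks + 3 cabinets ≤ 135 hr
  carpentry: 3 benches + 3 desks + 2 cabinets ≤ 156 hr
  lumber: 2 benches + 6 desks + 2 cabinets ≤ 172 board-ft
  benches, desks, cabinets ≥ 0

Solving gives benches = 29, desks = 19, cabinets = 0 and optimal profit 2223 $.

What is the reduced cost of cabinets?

Binding: assembly and lumber. Non-binding: carpentry (12 unused).
By complementary slackness, y = 0 for the non-binding constraint.
The binding rows give the dual system: 4·y_assembly + 2·y_lumber = 38 and 1·y_assembly + 6·y_lumber = 59.
→ y_assembly = 5 and y_lumber = 9.
Reduced cost of cabinets: c₃ − yᵀa₃ = 25.5 − (5·3 + 9·2) = 25.5 − 33 = -7.5.

-7.5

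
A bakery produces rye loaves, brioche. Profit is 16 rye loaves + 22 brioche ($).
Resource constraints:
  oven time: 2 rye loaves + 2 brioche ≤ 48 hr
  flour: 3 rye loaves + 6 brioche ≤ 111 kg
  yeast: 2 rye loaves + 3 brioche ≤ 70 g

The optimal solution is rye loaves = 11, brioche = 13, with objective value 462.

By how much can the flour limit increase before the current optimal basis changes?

27

Binding constraints: oven time, flour. The basis is B = [[2,2],[3,6]] with det 6.
Per unit increase in flour, x* moves by d = (-0.3333, 0.3333).
The basis stays optimal until yeast becomes binding; allowable increase = 27 kg.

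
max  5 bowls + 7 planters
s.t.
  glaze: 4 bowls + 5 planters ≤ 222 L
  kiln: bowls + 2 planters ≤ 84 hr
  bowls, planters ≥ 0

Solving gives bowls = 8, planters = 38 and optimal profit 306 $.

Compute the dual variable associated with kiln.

At the optimum: glaze uses 222 of 222 (binding); kiln uses 84 of 84 (binding).
Dual feasibility on the basic columns requires 4·y_glaze + 1·y_kiln = 5, 5·y_glaze + 2·y_kiln = 7.
→ y_glaze = 1 and y_kiln = 1.
Shadow price of kiln = 1.

1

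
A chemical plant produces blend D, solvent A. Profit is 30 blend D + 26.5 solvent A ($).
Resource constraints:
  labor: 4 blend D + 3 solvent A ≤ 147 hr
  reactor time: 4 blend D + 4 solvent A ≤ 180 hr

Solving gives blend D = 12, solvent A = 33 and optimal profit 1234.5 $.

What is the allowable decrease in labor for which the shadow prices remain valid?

12

Binding constraints: labor, reactor time. The basis is B = [[4,3],[4,4]] with det 4.
Per unit decrease in labor, x* moves by d = (-1, 1).
The basis stays optimal until blend D reaches 0; allowable decrease = 12 hr.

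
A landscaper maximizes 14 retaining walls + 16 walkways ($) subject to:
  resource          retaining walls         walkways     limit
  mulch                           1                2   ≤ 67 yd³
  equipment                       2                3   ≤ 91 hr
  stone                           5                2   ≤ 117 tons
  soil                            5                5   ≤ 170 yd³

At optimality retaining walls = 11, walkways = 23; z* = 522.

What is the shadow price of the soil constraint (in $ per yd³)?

2

Check each constraint at x*: mulch 57/67 (slack 10); equipment 91/91 (tight); stone 101/117 (slack 16); soil 170/170 (tight).
Since mulch, stone are not tight, their duals are 0.
From A_Bᵀ y = c: 2·y_equipment + 5·y_soil = 14; 3·y_equipment + 5·y_soil = 16.
→ y_equipment = 2 and y_soil = 2.
Shadow price of soil = 2.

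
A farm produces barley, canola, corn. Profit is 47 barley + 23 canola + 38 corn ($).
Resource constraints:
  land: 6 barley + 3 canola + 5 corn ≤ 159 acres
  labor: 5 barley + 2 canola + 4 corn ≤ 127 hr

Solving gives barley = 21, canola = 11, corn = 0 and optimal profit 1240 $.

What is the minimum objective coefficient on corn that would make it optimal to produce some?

Both land and labor are binding at x*.
Dual feasibility on the basic columns requires 6·y_land + 5·y_labor = 47, 3·y_land + 2·y_labor = 23.
Solving: y_land = 7, y_labor = 1.
corn enters the basis when its profit ≥ yᵀa₃ = 7·5 + 1·4 = 39.

39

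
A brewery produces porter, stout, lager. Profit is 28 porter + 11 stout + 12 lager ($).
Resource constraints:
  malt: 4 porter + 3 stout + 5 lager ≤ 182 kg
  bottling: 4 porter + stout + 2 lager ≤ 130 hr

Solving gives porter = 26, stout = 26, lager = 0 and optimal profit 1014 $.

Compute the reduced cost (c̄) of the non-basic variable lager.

Check each constraint at x*: malt 182/182 (tight); bottling 130/130 (tight).
Dual feasibility on the basic columns requires 4·y_malt + 4·y_bottling = 28, 3·y_malt + 1·y_bottling = 11.
This yields shadow prices y_malt = 2, y_bottling = 5.
Reduced cost of lager: c₃ − yᵀa₃ = 12 − (2·5 + 5·2) = 12 − 20 = -8.

-8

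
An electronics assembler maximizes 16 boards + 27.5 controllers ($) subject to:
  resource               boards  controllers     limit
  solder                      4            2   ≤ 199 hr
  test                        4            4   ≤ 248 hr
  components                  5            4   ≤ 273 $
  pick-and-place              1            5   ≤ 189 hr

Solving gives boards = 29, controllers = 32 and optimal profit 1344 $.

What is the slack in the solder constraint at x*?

solder used = 4·29 + 2·32 = 180; slack = 199 − 180 = 19.

19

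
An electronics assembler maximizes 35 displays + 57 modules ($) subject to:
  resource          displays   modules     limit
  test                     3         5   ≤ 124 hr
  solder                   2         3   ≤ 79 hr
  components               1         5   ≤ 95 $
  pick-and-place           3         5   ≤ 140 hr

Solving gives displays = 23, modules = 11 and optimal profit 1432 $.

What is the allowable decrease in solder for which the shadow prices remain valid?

Binding constraints: test, solder. The basis is B = [[3,5],[2,3]] with det -1.
Per unit decrease in solder, x* moves by d = (-5, 3).
The basis stays optimal until components becomes binding; allowable decrease = 1.7 hr.

1.7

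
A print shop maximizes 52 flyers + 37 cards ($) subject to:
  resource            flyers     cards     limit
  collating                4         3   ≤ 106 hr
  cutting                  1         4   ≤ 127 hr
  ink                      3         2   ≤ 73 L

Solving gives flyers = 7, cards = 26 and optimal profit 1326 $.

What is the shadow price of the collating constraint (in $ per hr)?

7

Check each constraint at x*: collating 106/106 (tight); cutting 111/127 (slack 16); ink 73/73 (tight).
By complementary slackness, y = 0 for the non-binding constraint.
From A_Bᵀ y = c: 4·y_collating + 3·y_ink = 52; 3·y_collating + 2·y_ink = 37.
Solving: y_collating = 7, y_ink = 8.
Shadow price of collating = 7.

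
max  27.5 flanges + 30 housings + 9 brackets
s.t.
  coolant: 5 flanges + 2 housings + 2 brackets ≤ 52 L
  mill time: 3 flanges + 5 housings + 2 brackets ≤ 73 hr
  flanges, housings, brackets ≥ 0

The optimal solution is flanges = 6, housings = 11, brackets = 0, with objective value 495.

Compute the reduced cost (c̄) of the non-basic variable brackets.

-6

Both coolant and mill time are binding at x*.
The binding rows give the dual system: 5·y_coolant + 3·y_mill time = 27.5 and 2·y_coolant + 5·y_mill time = 30.
Solving: y_coolant = 2.5, y_mill time = 5.
Reduced cost of brackets: c₃ − yᵀa₃ = 9 − (2.5·2 + 5·2) = 9 − 15 = -6.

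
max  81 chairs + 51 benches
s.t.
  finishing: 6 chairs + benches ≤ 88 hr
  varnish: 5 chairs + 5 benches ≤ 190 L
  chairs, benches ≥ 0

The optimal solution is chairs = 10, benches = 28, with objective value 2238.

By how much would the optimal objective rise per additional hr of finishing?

6

Check each constraint at x*: finishing 88/88 (tight); varnish 190/190 (tight).
Dual feasibility on the basic columns requires 6·y_finishing + 5·y_varnish = 81, 1·y_finishing + 5·y_varnish = 51.
Solving: y_finishing = 6, y_varnish = 9.
Shadow price of finishing = 6.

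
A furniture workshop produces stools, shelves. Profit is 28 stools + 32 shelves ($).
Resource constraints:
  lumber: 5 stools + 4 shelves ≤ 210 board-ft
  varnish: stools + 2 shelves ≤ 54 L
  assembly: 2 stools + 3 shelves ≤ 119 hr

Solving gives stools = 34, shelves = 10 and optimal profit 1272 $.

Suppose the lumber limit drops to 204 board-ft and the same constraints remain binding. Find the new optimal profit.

At the optimum: lumber uses 210 of 210 (binding); varnish uses 54 of 54 (binding); assembly uses 98 of 119 (slack = 21).
Since assembly is not tight, its dual is 0.
The binding rows give the dual system: 5·y_lumber + 1·y_varnish = 28 and 4·y_lumber + 2·y_varnish = 32.
→ y_lumber = 4 and y_varnish = 8.
Δz = y_lumber·Δb = 4 × (-6) = -24, so new z* = 1272 − 24 = 1248.

1248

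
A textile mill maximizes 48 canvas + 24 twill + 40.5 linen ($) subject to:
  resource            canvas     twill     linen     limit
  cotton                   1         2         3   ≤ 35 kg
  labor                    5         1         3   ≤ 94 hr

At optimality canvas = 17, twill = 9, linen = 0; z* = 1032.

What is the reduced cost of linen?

Both cotton and labor are binding at x*.
The binding rows give the dual system: 1·y_cotton + 5·y_labor = 48 and 2·y_cotton + 1·y_labor = 24.
This yields shadow prices y_cotton = 8, y_labor = 8.
Reduced cost of linen: c₃ − yᵀa₃ = 40.5 − (8·3 + 8·3) = 40.5 − 48 = -7.5.

-7.5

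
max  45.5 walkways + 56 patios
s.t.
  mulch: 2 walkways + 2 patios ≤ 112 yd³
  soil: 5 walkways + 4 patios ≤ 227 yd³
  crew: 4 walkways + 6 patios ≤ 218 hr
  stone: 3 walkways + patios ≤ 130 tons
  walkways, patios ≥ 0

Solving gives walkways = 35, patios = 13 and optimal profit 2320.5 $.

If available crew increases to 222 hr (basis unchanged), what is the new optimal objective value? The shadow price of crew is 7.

Δb = 4, so new z* = 2320.5 + (7)·(4) = 2320.5 + 28 = 2348.5.

2348.5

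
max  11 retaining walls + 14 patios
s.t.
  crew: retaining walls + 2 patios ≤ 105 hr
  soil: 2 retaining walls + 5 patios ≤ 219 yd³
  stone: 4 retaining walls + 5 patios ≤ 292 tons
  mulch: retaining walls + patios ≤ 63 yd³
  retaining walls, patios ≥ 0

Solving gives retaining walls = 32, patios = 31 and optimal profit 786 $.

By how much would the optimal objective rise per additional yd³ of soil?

At the optimum: crew uses 94 of 105 (slack = 11); soil uses 219 of 219 (binding); stone uses 283 of 292 (slack = 9); mulch uses 63 of 63 (binding).
Since crew, stone are not tight, their duals are 0.
Dual feasibility on the basic columns requires 2·y_soil + 1·y_mulch = 11, 5·y_soil + 1·y_mulch = 14.
Solving: y_soil = 1, y_mulch = 9.
Shadow price of soil = 1.

1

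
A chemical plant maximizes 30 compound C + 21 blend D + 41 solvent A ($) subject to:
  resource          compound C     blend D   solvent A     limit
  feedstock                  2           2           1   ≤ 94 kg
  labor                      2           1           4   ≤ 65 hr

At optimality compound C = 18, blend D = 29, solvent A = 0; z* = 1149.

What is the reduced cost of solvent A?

At the optimum: feedstock uses 94 of 94 (binding); labor uses 65 of 65 (binding).
The binding rows give the dual system: 2·y_feedstock + 2·y_labor = 30 and 2·y_feedstock + 1·y_labor = 21.
Solving: y_feedstock = 6, y_labor = 9.
Reduced cost of solvent A: c₃ − yᵀa₃ = 41 − (6·1 + 9·4) = 41 − 42 = -1.

-1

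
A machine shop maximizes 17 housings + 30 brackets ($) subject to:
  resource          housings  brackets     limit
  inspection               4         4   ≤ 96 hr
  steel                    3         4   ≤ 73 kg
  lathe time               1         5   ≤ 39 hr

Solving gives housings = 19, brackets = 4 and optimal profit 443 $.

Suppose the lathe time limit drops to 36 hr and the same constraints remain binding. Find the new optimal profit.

Check each constraint at x*: inspection 92/96 (slack 4); steel 73/73 (tight); lathe time 39/39 (tight).
Slack constraints have shadow price 0 (complementary slackness).
The binding rows give the dual system: 3·y_steel + 1·y_lathe time = 17 and 4·y_steel + 5·y_lathe time = 30.
This yields shadow prices y_steel = 5, y_lathe time = 2.
Δz = y_lathe time·Δb = 2 × (-3) = -6, so new z* = 443 − 6 = 437.

437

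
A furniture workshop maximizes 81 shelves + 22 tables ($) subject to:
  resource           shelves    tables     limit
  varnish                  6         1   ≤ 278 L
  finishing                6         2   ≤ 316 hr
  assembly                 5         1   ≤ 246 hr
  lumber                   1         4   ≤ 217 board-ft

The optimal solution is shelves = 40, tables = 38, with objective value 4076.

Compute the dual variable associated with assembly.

Check each constraint at x*: varnish 278/278 (tight); finishing 316/316 (tight); assembly 238/246 (slack 8); lumber 192/217 (slack 25).
Slack constraints have shadow price 0 (complementary slackness).
The binding rows give the dual system: 6·y_varnish + 6·y_finishing = 81 and 1·y_varnish + 2·y_finishing = 22.
Solving: y_varnish = 5, y_finishing = 8.5.
Shadow price of assembly = 0.

0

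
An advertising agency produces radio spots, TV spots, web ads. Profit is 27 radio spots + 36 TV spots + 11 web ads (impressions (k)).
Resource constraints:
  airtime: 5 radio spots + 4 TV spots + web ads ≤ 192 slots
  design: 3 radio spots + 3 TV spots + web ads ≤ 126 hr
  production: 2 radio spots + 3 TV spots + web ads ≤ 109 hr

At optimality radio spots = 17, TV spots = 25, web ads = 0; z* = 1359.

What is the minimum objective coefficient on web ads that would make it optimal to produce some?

12

At the optimum: airtime uses 185 of 192 (slack = 7); design uses 126 of 126 (binding); production uses 109 of 109 (binding).
Slack constraints have shadow price 0 (complementary slackness).
The binding rows give the dual system: 3·y_design + 2·y_production = 27 and 3·y_design + 3·y_production = 36.
→ y_design = 3 and y_production = 9.
web ads enters the basis when its profit ≥ yᵀa₃ = 3·1 + 9·1 = 12.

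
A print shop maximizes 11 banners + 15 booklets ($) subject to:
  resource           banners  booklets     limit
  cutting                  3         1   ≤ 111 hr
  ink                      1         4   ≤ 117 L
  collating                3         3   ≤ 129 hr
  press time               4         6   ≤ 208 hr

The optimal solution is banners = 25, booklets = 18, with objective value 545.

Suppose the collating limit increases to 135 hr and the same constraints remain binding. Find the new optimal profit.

551

Check each constraint at x*: cutting 93/111 (slack 18); ink 97/117 (slack 20); collating 129/129 (tight); press time 208/208 (tight).
Since cutting, ink are not tight, their duals are 0.
From A_Bᵀ y = c: 3·y_collating + 4·y_press time = 11; 3·y_collating + 6·y_press time = 15.
Solving: y_collating = 1, y_press time = 2.
Δz = y_collating·Δb = 1 × (6) = 6, so new z* = 545 + 6 = 551.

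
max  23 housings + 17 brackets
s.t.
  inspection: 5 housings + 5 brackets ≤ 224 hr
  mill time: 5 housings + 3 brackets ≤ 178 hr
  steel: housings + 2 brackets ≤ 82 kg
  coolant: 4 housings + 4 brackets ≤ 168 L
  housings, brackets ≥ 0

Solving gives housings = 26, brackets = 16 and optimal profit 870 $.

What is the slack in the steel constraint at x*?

24

steel used = 1·26 + 2·16 = 58; slack = 82 − 58 = 24.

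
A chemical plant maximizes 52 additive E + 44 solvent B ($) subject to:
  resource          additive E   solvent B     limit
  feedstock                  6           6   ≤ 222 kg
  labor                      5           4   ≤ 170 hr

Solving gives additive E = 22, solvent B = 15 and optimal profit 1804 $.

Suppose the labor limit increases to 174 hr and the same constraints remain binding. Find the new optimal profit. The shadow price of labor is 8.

1836

Δb = 4, so new z* = 1804 + (8)·(4) = 1804 + 32 = 1836.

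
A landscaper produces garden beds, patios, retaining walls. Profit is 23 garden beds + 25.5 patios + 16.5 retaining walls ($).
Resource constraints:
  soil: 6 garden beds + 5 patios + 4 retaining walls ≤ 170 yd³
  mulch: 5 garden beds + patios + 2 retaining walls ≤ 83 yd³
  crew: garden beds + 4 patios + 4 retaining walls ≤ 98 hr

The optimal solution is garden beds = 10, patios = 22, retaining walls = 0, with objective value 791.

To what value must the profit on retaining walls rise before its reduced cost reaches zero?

22

At the optimum: soil uses 170 of 170 (binding); mulch uses 72 of 83 (slack = 11); crew uses 98 of 98 (binding).
By complementary slackness, y = 0 for the non-binding constraint.
From A_Bᵀ y = c: 6·y_soil + 1·y_crew = 23; 5·y_soil + 4·y_crew = 25.5.
→ y_soil = 3.5 and y_crew = 2.
retaining walls enters the basis when its profit ≥ yᵀa₃ = 3.5·4 + 2·4 = 22.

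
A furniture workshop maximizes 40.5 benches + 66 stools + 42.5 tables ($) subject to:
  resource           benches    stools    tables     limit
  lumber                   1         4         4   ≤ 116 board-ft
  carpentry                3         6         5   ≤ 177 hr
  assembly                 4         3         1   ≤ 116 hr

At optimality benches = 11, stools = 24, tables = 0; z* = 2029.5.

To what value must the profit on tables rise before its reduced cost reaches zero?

50.5

At the optimum: lumber uses 107 of 116 (slack = 9); carpentry uses 177 of 177 (binding); assembly uses 116 of 116 (binding).
Slack constraints have shadow price 0 (complementary slackness).
The binding rows give the dual system: 3·y_carpentry + 4·y_assembly = 40.5 and 6·y_carpentry + 3·y_assembly = 66.
This yields shadow prices y_carpentry = 9.5, y_assembly = 3.
tables enters the basis when its profit ≥ yᵀa₃ = 9.5·5 + 3·1 = 50.5.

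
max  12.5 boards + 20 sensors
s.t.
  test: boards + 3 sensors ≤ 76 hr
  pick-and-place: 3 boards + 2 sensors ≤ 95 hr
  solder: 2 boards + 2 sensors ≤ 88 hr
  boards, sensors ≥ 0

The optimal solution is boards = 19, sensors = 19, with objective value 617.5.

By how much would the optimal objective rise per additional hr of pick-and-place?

2.5

Check each constraint at x*: test 76/76 (tight); pick-and-place 95/95 (tight); solder 76/88 (slack 12).
By complementary slackness, y = 0 for the non-binding constraint.
The binding rows give the dual system: 1·y_test + 3·y_pick-and-place = 12.5 and 3·y_test + 2·y_pick-and-place = 20.
→ y_test = 5 and y_pick-and-place = 2.5.
Shadow price of pick-and-place = 2.5.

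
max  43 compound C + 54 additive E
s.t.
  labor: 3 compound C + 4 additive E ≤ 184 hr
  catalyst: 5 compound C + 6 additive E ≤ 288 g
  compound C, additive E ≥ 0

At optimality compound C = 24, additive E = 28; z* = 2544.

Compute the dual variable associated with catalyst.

Both labor and catalyst are binding at x*.
Dual feasibility on the basic columns requires 3·y_labor + 5·y_catalyst = 43, 4·y_labor + 6·y_catalyst = 54.
Solving: y_labor = 6, y_catalyst = 5.
Shadow price of catalyst = 5.

5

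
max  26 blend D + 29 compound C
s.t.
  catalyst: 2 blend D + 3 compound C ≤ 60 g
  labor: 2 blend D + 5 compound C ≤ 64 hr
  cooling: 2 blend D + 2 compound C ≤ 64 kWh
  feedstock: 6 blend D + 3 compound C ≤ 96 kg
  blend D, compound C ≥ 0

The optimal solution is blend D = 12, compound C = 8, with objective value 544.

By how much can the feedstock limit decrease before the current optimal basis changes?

57.6

Binding constraints: labor, feedstock. The basis is B = [[2,5],[6,3]] with det -24.
Per unit decrease in feedstock, x* moves by d = (-0.2083, 0.0833).
The basis stays optimal until blend D reaches 0; allowable decrease = 57.6 kg.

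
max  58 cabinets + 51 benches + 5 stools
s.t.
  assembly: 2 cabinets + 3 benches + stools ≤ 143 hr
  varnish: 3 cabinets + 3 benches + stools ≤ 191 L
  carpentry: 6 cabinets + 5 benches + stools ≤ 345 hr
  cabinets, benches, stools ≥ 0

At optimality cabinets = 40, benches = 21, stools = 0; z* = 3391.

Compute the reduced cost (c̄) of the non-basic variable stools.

At the optimum: assembly uses 143 of 143 (binding); varnish uses 183 of 191 (slack = 8); carpentry uses 345 of 345 (binding).
Since varnish is not tight, its dual is 0.
Dual feasibility on the basic columns requires 2·y_assembly + 6·y_carpentry = 58, 3·y_assembly + 5·y_carpentry = 51.
This yields shadow prices y_assembly = 2, y_carpentry = 9.
Reduced cost of stools: c₃ − yᵀa₃ = 5 − (2·1 + 9·1) = 5 − 11 = -6.

-6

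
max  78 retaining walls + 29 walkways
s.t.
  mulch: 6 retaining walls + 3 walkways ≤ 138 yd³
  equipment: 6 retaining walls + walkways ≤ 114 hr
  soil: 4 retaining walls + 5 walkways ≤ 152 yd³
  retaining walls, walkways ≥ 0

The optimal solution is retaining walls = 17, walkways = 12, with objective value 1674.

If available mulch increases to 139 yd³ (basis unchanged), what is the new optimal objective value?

Binding: mulch and equipment. Non-binding: soil (24 unused).
By complementary slackness, y = 0 for the non-binding constraint.
Dual feasibility on the basic columns requires 6·y_mulch + 6·y_equipment = 78, 3·y_mulch + 1·y_equipment = 29.
This yields shadow prices y_mulch = 8, y_equipment = 5.
Δz = y_mulch·Δb = 8 × (1) = 8, so new z* = 1674 + 8 = 1682.

1682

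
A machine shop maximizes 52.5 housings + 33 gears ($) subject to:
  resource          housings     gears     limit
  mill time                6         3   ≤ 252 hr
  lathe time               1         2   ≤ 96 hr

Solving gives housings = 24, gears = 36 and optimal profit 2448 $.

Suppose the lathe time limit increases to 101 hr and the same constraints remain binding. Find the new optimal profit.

Both mill time and lathe time are binding at x*.
The binding rows give the dual system: 6·y_mill time + 1·y_lathe time = 52.5 and 3·y_mill time + 2·y_lathe time = 33.
This yields shadow prices y_mill time = 8, y_lathe time = 4.5.
Δz = y_lathe time·Δb = 4.5 × (5) = 22.5, so new z* = 2448 + 22.5 = 2470.5.

2470.5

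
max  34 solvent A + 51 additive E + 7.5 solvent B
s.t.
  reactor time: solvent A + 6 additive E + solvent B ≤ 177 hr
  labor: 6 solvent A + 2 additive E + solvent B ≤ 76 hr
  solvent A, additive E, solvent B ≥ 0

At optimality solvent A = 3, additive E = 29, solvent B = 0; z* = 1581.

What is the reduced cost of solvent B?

Check each constraint at x*: reactor time 177/177 (tight); labor 76/76 (tight).
The binding rows give the dual system: 1·y_reactor time + 6·y_labor = 34 and 6·y_reactor time + 2·y_labor = 51.
This yields shadow prices y_reactor time = 7, y_labor = 4.5.
Reduced cost of solvent B: c₃ − yᵀa₃ = 7.5 − (7·1 + 4.5·1) = 7.5 − 11.5 = -4.

-4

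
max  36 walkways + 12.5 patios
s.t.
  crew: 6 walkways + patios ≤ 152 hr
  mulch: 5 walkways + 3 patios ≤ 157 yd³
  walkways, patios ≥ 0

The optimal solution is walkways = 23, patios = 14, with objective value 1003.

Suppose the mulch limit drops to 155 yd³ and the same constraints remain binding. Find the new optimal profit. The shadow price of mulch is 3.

Δb = -2, so new z* = 1003 + (3)·(-2) = 1003 − 6 = 997.

997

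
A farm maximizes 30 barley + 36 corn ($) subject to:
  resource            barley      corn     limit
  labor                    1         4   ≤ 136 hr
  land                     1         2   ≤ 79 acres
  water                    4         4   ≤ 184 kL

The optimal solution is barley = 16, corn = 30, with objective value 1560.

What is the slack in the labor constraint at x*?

labor used = 1·16 + 4·30 = 136; slack = 136 − 136 = 0.

0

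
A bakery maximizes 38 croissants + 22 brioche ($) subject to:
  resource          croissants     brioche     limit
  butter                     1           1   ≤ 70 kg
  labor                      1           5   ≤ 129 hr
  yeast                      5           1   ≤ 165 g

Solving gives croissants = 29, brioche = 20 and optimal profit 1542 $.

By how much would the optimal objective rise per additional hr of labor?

Check each constraint at x*: butter 49/70 (slack 21); labor 129/129 (tight); yeast 165/165 (tight).
Slack constraints have shadow price 0 (complementary slackness).
From A_Bᵀ y = c: 1·y_labor + 5·y_yeast = 38; 5·y_labor + 1·y_yeast = 22.
This yields shadow prices y_labor = 3, y_yeast = 7.
Shadow price of labor = 3.

3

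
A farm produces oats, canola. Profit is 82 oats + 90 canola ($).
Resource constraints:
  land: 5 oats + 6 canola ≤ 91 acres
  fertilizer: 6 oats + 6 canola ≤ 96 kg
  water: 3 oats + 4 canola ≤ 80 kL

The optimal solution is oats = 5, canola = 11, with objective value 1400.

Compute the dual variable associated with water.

Check each constraint at x*: land 91/91 (tight); fertilizer 96/96 (tight); water 59/80 (slack 21).
Slack constraints have shadow price 0 (complementary slackness).
Dual feasibility on the basic columns requires 5·y_land + 6·y_fertilizer = 82, 6·y_land + 6·y_fertilizer = 90.
Solving: y_land = 8, y_fertilizer = 7.
Shadow price of water = 0.

0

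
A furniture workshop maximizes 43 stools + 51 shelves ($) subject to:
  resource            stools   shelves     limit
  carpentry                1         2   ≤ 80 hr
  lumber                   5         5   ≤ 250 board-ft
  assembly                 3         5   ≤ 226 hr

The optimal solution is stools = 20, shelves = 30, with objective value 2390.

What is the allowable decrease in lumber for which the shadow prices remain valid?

50

Binding constraints: carpentry, lumber. The basis is B = [[1,2],[5,5]] with det -5.
Per unit decrease in lumber, x* moves by d = (-0.4, 0.2).
The basis stays optimal until stools reaches 0; allowable decrease = 50 board-ft.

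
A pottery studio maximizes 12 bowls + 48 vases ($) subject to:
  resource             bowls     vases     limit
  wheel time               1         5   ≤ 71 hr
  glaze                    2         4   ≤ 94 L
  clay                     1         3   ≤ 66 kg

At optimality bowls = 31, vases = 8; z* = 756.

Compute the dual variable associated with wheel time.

Binding: wheel time and glaze. Non-binding: clay (11 unused).
By complementary slackness, y = 0 for the non-binding constraint.
The binding rows give the dual system: 1·y_wheel time + 2·y_glaze = 12 and 5·y_wheel time + 4·y_glaze = 48.
Solving: y_wheel time = 8, y_glaze = 2.
Shadow price of wheel time = 8.

8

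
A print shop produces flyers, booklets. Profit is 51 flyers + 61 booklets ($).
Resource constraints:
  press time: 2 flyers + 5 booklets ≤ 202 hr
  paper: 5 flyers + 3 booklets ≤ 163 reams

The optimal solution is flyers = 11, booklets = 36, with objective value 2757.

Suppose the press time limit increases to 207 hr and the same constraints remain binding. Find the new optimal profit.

2797

Both press time and paper are binding at x*.
The binding rows give the dual system: 2·y_press time + 5·y_paper = 51 and 5·y_press time + 3·y_paper = 61.
Solving: y_press time = 8, y_paper = 7.
Δz = y_press time·Δb = 8 × (5) = 40, so new z* = 2757 + 40 = 2797.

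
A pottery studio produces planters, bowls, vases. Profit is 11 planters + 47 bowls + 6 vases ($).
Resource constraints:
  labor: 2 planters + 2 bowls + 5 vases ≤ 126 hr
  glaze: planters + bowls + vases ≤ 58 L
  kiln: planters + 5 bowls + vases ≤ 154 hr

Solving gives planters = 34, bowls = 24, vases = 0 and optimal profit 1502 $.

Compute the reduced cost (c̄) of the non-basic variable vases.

-5

Check each constraint at x*: labor 116/126 (slack 10); glaze 58/58 (tight); kiln 154/154 (tight).
Slack constraints have shadow price 0 (complementary slackness).
The binding rows give the dual system: 1·y_glaze + 1·y_kiln = 11 and 1·y_glaze + 5·y_kiln = 47.
→ y_glaze = 2 and y_kiln = 9.
Reduced cost of vases: c₃ − yᵀa₃ = 6 − (2·1 + 9·1) = 6 − 11 = -5.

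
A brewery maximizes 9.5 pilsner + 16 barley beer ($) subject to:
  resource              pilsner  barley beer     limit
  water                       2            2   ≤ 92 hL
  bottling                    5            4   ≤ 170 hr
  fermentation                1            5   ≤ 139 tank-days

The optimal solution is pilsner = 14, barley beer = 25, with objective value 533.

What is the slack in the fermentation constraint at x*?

fermentation used = 1·14 + 5·25 = 139; slack = 139 − 139 = 0.

0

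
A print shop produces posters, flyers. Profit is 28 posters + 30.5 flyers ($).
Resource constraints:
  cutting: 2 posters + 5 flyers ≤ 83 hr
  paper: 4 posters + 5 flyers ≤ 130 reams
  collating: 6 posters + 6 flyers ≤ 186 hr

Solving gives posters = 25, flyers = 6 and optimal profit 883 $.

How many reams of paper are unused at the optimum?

paper used = 4·25 + 5·6 = 130; slack = 130 − 130 = 0.

0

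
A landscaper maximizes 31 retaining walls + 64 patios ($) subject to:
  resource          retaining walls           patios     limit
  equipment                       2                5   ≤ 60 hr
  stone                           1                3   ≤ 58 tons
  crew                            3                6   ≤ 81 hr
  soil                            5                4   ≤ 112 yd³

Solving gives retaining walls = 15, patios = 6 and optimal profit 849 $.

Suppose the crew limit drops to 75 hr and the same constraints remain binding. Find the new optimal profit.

795

Check each constraint at x*: equipment 60/60 (tight); stone 33/58 (slack 25); crew 81/81 (tight); soil 99/112 (slack 13).
Slack constraints have shadow price 0 (complementary slackness).
From A_Bᵀ y = c: 2·y_equipment + 3·y_crew = 31; 5·y_equipment + 6·y_crew = 64.
→ y_equipment = 2 and y_crew = 9.
Δz = y_crew·Δb = 9 × (-6) = -54, so new z* = 849 − 54 = 795.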